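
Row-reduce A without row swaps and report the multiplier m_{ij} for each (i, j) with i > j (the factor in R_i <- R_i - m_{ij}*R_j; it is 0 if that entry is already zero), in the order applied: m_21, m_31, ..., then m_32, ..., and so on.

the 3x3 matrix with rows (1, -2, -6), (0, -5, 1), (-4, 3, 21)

Forward elimination:
R2: entry in column 1 is already 0 -> m_{21} = 0 (no row operation needed)
R3 <- R3 - (-4)*R1:  [  0  -5  -3 ]
R3 <- R3 - (1)*R2:  [  0   0  -4 ]
Multipliers (in order of application): m_{21} = 0, m_{31} = -4, m_{32} = 1

multipliers: 0, -4, 1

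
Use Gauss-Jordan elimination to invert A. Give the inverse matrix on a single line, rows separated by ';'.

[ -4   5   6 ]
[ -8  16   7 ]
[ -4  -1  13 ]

Gauss-Jordan on [A | I]:
R1 <- (1/-4)*R1:  [    1  -5/4  -3/2  |  -1/4     0     0 ]
R2 <- R2 - (-8)*R1:  [  0   6  -5  |  -2   1   0 ]
R3 <- R3 - (-4)*R1:  [  0  -6   7  |  -1   0   1 ]
R2 <- (1/6)*R2:  [    0     1  -5/6  |  -1/3   1/6     0 ]
R1 <- R1 - (-5/4)*R2:  [      1       0  -61/24  |    -2/3    5/24       0 ]
R3 <- R3 - (-6)*R2:  [  0   0   2  |  -3   1   1 ]
R3 <- (1/2)*R3:  [    0     0     1  |  -3/2   1/2   1/2 ]
R1 <- R1 - (-61/24)*R3:  [       1        0        0  |  -215/48    71/48    61/48 ]
R2 <- R2 - (-5/6)*R3:  [      0       1       0  |  -19/12    7/12    5/12 ]
Right block of [I | A^{-1}] is the inverse:
[ -215/48  71/48  61/48 ]
[  -19/12   7/12   5/12 ]
[    -3/2    1/2    1/2 ]

inverse = [-215/48 71/48 61/48; -19/12 7/12 5/12; -3/2 1/2 1/2]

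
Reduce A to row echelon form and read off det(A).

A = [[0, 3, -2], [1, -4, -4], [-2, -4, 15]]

Forward elimination:
R1 <-> R2   (pivot in column 1 was zero)
[  1  -4  -4 ]
[  0   3  -2 ]
[ -2  -4  15 ]
R3 <- R3 - (-2)*R1:  [   0  -12    7 ]
R3 <- R3 - (-4)*R2:  [  0   0  -1 ]
Upper-triangular form:
[ 1  -4  -4 ]
[ 0   3  -2 ]
[ 0   0  -1 ]
det(A) = (-1)^1 * (1) * (3) * (-1) = 3  (1 row swap -> sign -1)

det(A) = 3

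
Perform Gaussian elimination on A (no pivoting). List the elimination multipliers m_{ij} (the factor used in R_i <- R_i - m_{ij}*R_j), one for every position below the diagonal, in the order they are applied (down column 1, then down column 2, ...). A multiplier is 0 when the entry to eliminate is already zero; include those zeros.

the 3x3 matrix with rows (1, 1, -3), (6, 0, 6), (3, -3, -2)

multipliers: 6, 3, 1

Forward elimination:
R2 <- R2 - (6)*R1:  [  0  -6  24 ]
R3 <- R3 - (3)*R1:  [  0  -6   7 ]
R3 <- R3 - (1)*R2:  [   0    0  -17 ]
Multipliers (in order of application): m_{21} = 6, m_{31} = 3, m_{32} = 1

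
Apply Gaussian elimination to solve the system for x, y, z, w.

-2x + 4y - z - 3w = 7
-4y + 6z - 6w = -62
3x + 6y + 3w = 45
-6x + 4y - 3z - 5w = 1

Forward elimination on [A|b]:
R3 <- R3 - (-3/2)*R1:  [     0     12   -3/2   -3/2  111/2 ]
R4 <- R4 - (3)*R1:  [   0   -8    0    4  -20 ]
R3 <- R3 - (-3)*R2:  [      0       0    33/2   -39/2  -261/2 ]
R4 <- R4 - (2)*R2:  [   0    0  -12   16  104 ]
R4 <- R4 - (-8/11)*R3:  [      0       0       0   20/11  100/11 ]
Row echelon form:
[ -2   4    -1     -3  |       7 ]
[  0  -4     6     -6  |     -62 ]
[  0   0  33/2  -39/2  |  -261/2 ]
[  0   0     0  20/11  |  100/11 ]
Back-substitution:
w = (100/11) / (20/11) = 5
z = (-261/2 - (-39/2)*(5)) / (33/2) = -2
y = (-62 - (6)*(-2) - (-6)*(5)) / -4 = 5
x = (7 - (4)*(5) - (-1)*(-2) - (-3)*(5)) / -2 = 0

(0, 5, -2, 5)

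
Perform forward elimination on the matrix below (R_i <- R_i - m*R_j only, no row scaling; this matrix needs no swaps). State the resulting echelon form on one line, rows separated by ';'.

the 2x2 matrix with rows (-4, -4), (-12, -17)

Forward elimination:
R2 <- R2 - (3)*R1:  [  0  -5 ]
Row echelon form:
[ -4  -4 ]
[  0  -5 ]

REF = [-4 -4; 0 -5]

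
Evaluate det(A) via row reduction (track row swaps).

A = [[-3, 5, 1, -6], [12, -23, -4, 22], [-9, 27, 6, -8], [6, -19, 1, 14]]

Forward elimination:
R2 <- R2 - (-4)*R1:  [  0  -3   0  -2 ]
R3 <- R3 - (3)*R1:  [  0  12   3  10 ]
R4 <- R4 - (-2)*R1:  [  0  -9   3   2 ]
R3 <- R3 - (-4)*R2:  [ 0  0  3  2 ]
R4 <- R4 - (3)*R2:  [ 0  0  3  8 ]
R4 <- R4 - (1)*R3:  [ 0  0  0  6 ]
Upper-triangular form:
[ -3   5  1  -6 ]
[  0  -3  0  -2 ]
[  0   0  3   2 ]
[  0   0  0   6 ]
det(A) = (-1)^0 * (-3) * (-3) * (3) * (6) = 162  (0 row swaps -> sign +1)

det(A) = 162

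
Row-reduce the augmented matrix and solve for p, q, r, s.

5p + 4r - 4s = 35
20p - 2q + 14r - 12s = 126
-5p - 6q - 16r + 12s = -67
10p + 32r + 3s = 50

(3, -2, 1, -4)

Forward elimination on [A|b]:
R2 <- R2 - (4)*R1:  [   0   -2   -2    4  -14 ]
R3 <- R3 - (-1)*R1:  [   0   -6  -12    8  -32 ]
R4 <- R4 - (2)*R1:  [   0    0   24   11  -20 ]
R3 <- R3 - (3)*R2:  [  0   0  -6  -4  10 ]
R4 <- R4 - (-4)*R3:  [  0   0   0  -5  20 ]
Row echelon form:
[ 5   0   4  -4  |   35 ]
[ 0  -2  -2   4  |  -14 ]
[ 0   0  -6  -4  |   10 ]
[ 0   0   0  -5  |   20 ]
Back-substitution:
s = (20) / -5 = -4
r = (10 - (-4)*(-4)) / -6 = 1
q = (-14 - (-2)*(1) - (4)*(-4)) / -2 = -2
p = (35 - (4)*(1) - (-4)*(-4)) / 5 = 3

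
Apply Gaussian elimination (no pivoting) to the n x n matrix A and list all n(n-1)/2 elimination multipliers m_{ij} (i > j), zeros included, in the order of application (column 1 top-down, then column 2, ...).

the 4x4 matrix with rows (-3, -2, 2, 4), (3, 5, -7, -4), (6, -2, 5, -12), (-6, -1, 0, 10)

Forward elimination:
R2 <- R2 - (-1)*R1:  [  0   3  -5   0 ]
R3 <- R3 - (-2)*R1:  [  0  -6   9  -4 ]
R4 <- R4 - (2)*R1:  [  0   3  -4   2 ]
R3 <- R3 - (-2)*R2:  [  0   0  -1  -4 ]
R4 <- R4 - (1)*R2:  [ 0  0  1  2 ]
R4 <- R4 - (-1)*R3:  [  0   0   0  -2 ]
Multipliers (in order of application): m_{21} = -1, m_{31} = -2, m_{41} = 2, m_{32} = -2, m_{42} = 1, m_{43} = -1

multipliers: -1, -2, 2, -2, 1, -1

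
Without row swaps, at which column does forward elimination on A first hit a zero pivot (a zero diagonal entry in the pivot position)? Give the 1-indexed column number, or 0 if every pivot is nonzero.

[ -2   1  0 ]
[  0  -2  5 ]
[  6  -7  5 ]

first zero-pivot column = 0

Naive forward elimination:
R3 <- R3 - (-3)*R1:  [  0  -4   5 ]
R3 <- R3 - (2)*R2:  [  0   0  -5 ]
All pivots nonzero; naive elimination completes without hitting a zero pivot.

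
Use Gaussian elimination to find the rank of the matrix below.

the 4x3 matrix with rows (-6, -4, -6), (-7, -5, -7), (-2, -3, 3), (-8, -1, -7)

Row reduction:
R2 <- R2 - (7/6)*R1:  [    0  -1/3     0 ]
R3 <- R3 - (1/3)*R1:  [    0  -5/3     5 ]
R4 <- R4 - (4/3)*R1:  [    0  13/3     1 ]
R3 <- R3 - (5)*R2:  [ 0  0  5 ]
R4 <- R4 - (-13)*R2:  [ 0  0  1 ]
R4 <- R4 - (1/5)*R3:  [ 0  0  0 ]
Row echelon form:
[ -6    -4  -6 ]
[  0  -1/3   0 ]
[  0     0   5 ]
[  0     0   0 ]
Nonzero rows / pivot columns: 3

rank(A) = 3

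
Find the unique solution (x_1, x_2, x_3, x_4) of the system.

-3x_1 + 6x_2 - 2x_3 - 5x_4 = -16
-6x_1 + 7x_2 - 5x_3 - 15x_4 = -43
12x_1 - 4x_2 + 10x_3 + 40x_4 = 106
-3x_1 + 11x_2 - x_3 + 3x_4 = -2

(5, 1, 1, 1)

Forward elimination on [A|b]:
R2 <- R2 - (2)*R1:  [   0   -5   -1   -5  -11 ]
R3 <- R3 - (-4)*R1:  [  0  20   2  20  42 ]
R4 <- R4 - (1)*R1:  [  0   5   1   8  14 ]
R3 <- R3 - (-4)*R2:  [  0   0  -2   0  -2 ]
R4 <- R4 - (-1)*R2:  [ 0  0  0  3  3 ]
Row echelon form:
[ -3   6  -2  -5  |  -16 ]
[  0  -5  -1  -5  |  -11 ]
[  0   0  -2   0  |   -2 ]
[  0   0   0   3  |    3 ]
Back-substitution:
x_4 = (3) / 3 = 1
x_3 = (-2) / -2 = 1
x_2 = (-11 - (-1)*(1) - (-5)*(1)) / -5 = 1
x_1 = (-16 - (6)*(1) - (-2)*(1) - (-5)*(1)) / -3 = 5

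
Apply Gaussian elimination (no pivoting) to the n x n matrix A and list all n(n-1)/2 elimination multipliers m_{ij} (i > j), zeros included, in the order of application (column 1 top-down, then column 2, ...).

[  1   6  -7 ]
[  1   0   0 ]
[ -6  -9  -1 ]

Forward elimination:
R2 <- R2 - (1)*R1:  [  0  -6   7 ]
R3 <- R3 - (-6)*R1:  [   0   27  -43 ]
R3 <- R3 - (-9/2)*R2:  [     0      0  -23/2 ]
Multipliers (in order of application): m_{21} = 1, m_{31} = -6, m_{32} = -9/2

multipliers: 1, -6, -9/2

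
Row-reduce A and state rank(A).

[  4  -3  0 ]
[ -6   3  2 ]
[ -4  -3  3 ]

rank(A) = 3

Row reduction:
R2 <- R2 - (-3/2)*R1:  [    0  -3/2     2 ]
R3 <- R3 - (-1)*R1:  [  0  -6   3 ]
R3 <- R3 - (4)*R2:  [  0   0  -5 ]
Row echelon form:
[ 4    -3   0 ]
[ 0  -3/2   2 ]
[ 0     0  -5 ]
Nonzero rows / pivot columns: 3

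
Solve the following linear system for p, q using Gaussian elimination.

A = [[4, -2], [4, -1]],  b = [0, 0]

Forward elimination on [A|b]:
R2 <- R2 - (1)*R1:  [ 0  1  0 ]
Row echelon form:
[ 4  -2  |  0 ]
[ 0   1  |  0 ]
Back-substitution:
q = (0) / 1 = 0
p = (0 - (-2)*(0)) / 4 = 0

(0, 0)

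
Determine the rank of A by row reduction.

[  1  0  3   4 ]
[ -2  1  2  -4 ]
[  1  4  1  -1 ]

Row reduction:
R2 <- R2 - (-2)*R1:  [ 0  1  8  4 ]
R3 <- R3 - (1)*R1:  [  0   4  -2  -5 ]
R3 <- R3 - (4)*R2:  [   0    0  -34  -21 ]
Row echelon form:
[ 1  0    3    4 ]
[ 0  1    8    4 ]
[ 0  0  -34  -21 ]
Nonzero rows / pivot columns: 3

rank(A) = 3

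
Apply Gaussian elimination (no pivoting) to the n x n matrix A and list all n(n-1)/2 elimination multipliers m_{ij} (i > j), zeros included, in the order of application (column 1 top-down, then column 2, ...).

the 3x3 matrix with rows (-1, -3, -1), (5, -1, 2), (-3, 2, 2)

multipliers: -5, 3, -11/16

Forward elimination:
R2 <- R2 - (-5)*R1:  [   0  -16   -3 ]
R3 <- R3 - (3)*R1:  [  0  11   5 ]
R3 <- R3 - (-11/16)*R2:  [     0      0  47/16 ]
Multipliers (in order of application): m_{21} = -5, m_{31} = 3, m_{32} = -11/16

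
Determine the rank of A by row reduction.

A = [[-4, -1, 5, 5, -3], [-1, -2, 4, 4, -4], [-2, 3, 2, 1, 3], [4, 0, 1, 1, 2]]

rank(A) = 4

Row reduction:
R2 <- R2 - (1/4)*R1:  [     0   -7/4   11/4   11/4  -13/4 ]
R3 <- R3 - (1/2)*R1:  [    0   7/2  -1/2  -3/2   9/2 ]
R4 <- R4 - (-1)*R1:  [  0  -1   6   6  -1 ]
R3 <- R3 - (-2)*R2:  [  0   0   5   4  -2 ]
R4 <- R4 - (4/7)*R2:  [    0     0  31/7  31/7   6/7 ]
R4 <- R4 - (31/35)*R3:  [     0      0      0  31/35  92/35 ]
Row echelon form:
[ -4    -1     5      5     -3 ]
[  0  -7/4  11/4   11/4  -13/4 ]
[  0     0     5      4     -2 ]
[  0     0     0  31/35  92/35 ]
Nonzero rows / pivot columns: 4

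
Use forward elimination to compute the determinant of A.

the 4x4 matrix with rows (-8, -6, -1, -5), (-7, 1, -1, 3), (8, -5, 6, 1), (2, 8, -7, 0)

Forward elimination:
R2 <- R2 - (7/8)*R1:  [    0  25/4  -1/8  59/8 ]
R3 <- R3 - (-1)*R1:  [   0  -11    5   -4 ]
R4 <- R4 - (-1/4)*R1:  [     0   13/2  -29/4   -5/4 ]
R3 <- R3 - (-44/25)*R2:  [      0       0  239/50  449/50 ]
R4 <- R4 - (26/25)*R2:  [       0        0  -178/25  -223/25 ]
R4 <- R4 - (-356/239)*R3:  [        0         0         0  1065/239 ]
Upper-triangular form:
[ -8    -6      -1        -5 ]
[  0  25/4    -1/8      59/8 ]
[  0     0  239/50    449/50 ]
[  0     0       0  1065/239 ]
det(A) = (-1)^0 * (-8) * (25/4) * (239/50) * (1065/239) = -1065  (0 row swaps -> sign +1)

det(A) = -1065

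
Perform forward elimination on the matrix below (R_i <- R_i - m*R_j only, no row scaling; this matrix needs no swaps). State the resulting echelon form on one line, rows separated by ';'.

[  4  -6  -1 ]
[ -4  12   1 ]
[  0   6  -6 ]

Forward elimination:
R2 <- R2 - (-1)*R1:  [ 0  6  0 ]
R3 <- R3 - (1)*R2:  [  0   0  -6 ]
Row echelon form:
[ 4  -6  -1 ]
[ 0   6   0 ]
[ 0   0  -6 ]

REF = [4 -6 -1; 0 6 0; 0 0 -6]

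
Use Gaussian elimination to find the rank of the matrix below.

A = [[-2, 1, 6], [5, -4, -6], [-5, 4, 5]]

rank(A) = 3

Row reduction:
R2 <- R2 - (-5/2)*R1:  [    0  -3/2     9 ]
R3 <- R3 - (5/2)*R1:  [   0  3/2  -10 ]
R3 <- R3 - (-1)*R2:  [  0   0  -1 ]
Row echelon form:
[ -2     1   6 ]
[  0  -3/2   9 ]
[  0     0  -1 ]
Nonzero rows / pivot columns: 3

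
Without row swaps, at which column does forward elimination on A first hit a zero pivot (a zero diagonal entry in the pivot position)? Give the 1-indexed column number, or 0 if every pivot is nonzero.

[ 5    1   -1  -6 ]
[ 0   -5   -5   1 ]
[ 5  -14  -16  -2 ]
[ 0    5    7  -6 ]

Naive forward elimination:
R3 <- R3 - (1)*R1:  [   0  -15  -15    4 ]
R3 <- R3 - (3)*R2:  [ 0  0  0  1 ]
R4 <- R4 - (-1)*R2:  [  0   0   2  -5 ]
Matrix at this point:
[ 5   1  -1  -6 ]
[ 0  -5  -5   1 ]
[ 0   0   0   1 ]
[ 0   0   2  -5 ]
Pivot entry (3,3) is zero but row 4 has 2 in column 3 -> naive elimination stops; a row interchange (e.g. R3 <-> R4) would be required here.

first zero-pivot column = 3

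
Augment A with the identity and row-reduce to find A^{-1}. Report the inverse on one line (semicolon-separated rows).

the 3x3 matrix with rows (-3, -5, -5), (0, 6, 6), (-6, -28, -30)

inverse = [-1/3 -5/18 0; -1 5/3 1/2; 1 -3/2 -1/2]

Gauss-Jordan on [A | I]:
R1 <- (1/-3)*R1:  [    1   5/3   5/3  |  -1/3     0     0 ]
R3 <- R3 - (-6)*R1:  [   0  -18  -20  |   -2    0    1 ]
R2 <- (1/6)*R2:  [   0    1    1  |    0  1/6    0 ]
R1 <- R1 - (5/3)*R2:  [     1      0      0  |   -1/3  -5/18      0 ]
R3 <- R3 - (-18)*R2:  [  0   0  -2  |  -2   3   1 ]
R3 <- (1/-2)*R3:  [    0     0     1  |     1  -3/2  -1/2 ]
R2 <- R2 - (1)*R3:  [   0    1    0  |   -1  5/3  1/2 ]
Right block of [I | A^{-1}] is the inverse:
[ -1/3  -5/18     0 ]
[   -1    5/3   1/2 ]
[    1   -3/2  -1/2 ]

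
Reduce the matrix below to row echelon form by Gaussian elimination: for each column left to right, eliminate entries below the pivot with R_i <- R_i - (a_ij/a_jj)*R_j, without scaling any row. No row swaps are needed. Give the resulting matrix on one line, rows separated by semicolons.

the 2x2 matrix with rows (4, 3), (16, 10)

Forward elimination:
R2 <- R2 - (4)*R1:  [  0  -2 ]
Row echelon form:
[ 4   3 ]
[ 0  -2 ]

REF = [4 3; 0 -2]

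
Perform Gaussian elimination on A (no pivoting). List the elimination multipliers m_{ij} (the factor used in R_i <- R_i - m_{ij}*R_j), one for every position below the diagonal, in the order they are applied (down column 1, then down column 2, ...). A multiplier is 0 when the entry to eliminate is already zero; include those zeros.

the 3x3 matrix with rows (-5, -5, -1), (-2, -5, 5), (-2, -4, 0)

multipliers: 2/5, 2/5, 2/3

Forward elimination:
R2 <- R2 - (2/5)*R1:  [    0    -3  27/5 ]
R3 <- R3 - (2/5)*R1:  [   0   -2  2/5 ]
R3 <- R3 - (2/3)*R2:  [     0      0  -16/5 ]
Multipliers (in order of application): m_{21} = 2/5, m_{31} = 2/5, m_{32} = 2/3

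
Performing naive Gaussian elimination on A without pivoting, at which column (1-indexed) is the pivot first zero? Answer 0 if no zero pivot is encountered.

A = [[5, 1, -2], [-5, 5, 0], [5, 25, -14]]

Naive forward elimination:
R2 <- R2 - (-1)*R1:  [  0   6  -2 ]
R3 <- R3 - (1)*R1:  [   0   24  -12 ]
R3 <- R3 - (4)*R2:  [  0   0  -4 ]
All pivots nonzero; naive elimination completes without hitting a zero pivot.

first zero-pivot column = 0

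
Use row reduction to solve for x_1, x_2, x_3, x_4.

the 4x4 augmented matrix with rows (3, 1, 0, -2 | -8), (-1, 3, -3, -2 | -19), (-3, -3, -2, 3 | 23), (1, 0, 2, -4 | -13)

Forward elimination on [A|b]:
R2 <- R2 - (-1/3)*R1:  [     0   10/3     -3   -8/3  -65/3 ]
R3 <- R3 - (-1)*R1:  [  0  -2  -2   1  15 ]
R4 <- R4 - (1/3)*R1:  [     0   -1/3      2  -10/3  -31/3 ]
R3 <- R3 - (-3/5)*R2:  [     0      0  -19/5   -3/5      2 ]
R4 <- R4 - (-1/10)*R2:  [     0      0  17/10  -18/5  -25/2 ]
R4 <- R4 - (-17/38)*R3:  [       0        0        0  -147/38  -441/38 ]
Row echelon form:
[ 3     1      0       -2  |       -8 ]
[ 0  10/3     -3     -8/3  |    -65/3 ]
[ 0     0  -19/5     -3/5  |        2 ]
[ 0     0      0  -147/38  |  -441/38 ]
Back-substitution:
x_4 = (-441/38) / (-147/38) = 3
x_3 = (2 - (-3/5)*(3)) / (-19/5) = -1
x_2 = (-65/3 - (-3)*(-1) - (-8/3)*(3)) / (10/3) = -5
x_1 = (-8 - (1)*(-5) - (-2)*(3)) / 3 = 1

(1, -5, -1, 3)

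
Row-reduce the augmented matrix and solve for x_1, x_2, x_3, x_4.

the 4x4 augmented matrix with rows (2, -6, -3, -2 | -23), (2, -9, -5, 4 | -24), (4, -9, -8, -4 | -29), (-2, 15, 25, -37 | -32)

Forward elimination on [A|b]:
R2 <- R2 - (1)*R1:  [  0  -3  -2   6  -1 ]
R3 <- R3 - (2)*R1:  [  0   3  -2   0  17 ]
R4 <- R4 - (-1)*R1:  [   0    9   22  -39  -55 ]
R3 <- R3 - (-1)*R2:  [  0   0  -4   6  16 ]
R4 <- R4 - (-3)*R2:  [   0    0   16  -21  -58 ]
R4 <- R4 - (-4)*R3:  [ 0  0  0  3  6 ]
Row echelon form:
[ 2  -6  -3  -2  |  -23 ]
[ 0  -3  -2   6  |   -1 ]
[ 0   0  -4   6  |   16 ]
[ 0   0   0   3  |    6 ]
Back-substitution:
x_4 = (6) / 3 = 2
x_3 = (16 - (6)*(2)) / -4 = -1
x_2 = (-1 - (-2)*(-1) - (6)*(2)) / -3 = 5
x_1 = (-23 - (-6)*(5) - (-3)*(-1) - (-2)*(2)) / 2 = 4

(4, 5, -1, 2)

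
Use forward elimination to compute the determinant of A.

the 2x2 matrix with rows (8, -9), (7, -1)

det(A) = 55

Forward elimination:
R2 <- R2 - (7/8)*R1:  [    0  55/8 ]
Upper-triangular form:
[ 8    -9 ]
[ 0  55/8 ]
det(A) = (-1)^0 * (8) * (55/8) = 55  (0 row swaps -> sign +1)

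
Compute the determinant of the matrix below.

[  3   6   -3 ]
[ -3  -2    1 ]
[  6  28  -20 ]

det(A) = -72

Forward elimination:
R2 <- R2 - (-1)*R1:  [  0   4  -2 ]
R3 <- R3 - (2)*R1:  [   0   16  -14 ]
R3 <- R3 - (4)*R2:  [  0   0  -6 ]
Upper-triangular form:
[ 3  6  -3 ]
[ 0  4  -2 ]
[ 0  0  -6 ]
det(A) = (-1)^0 * (3) * (4) * (-6) = -72  (0 row swaps -> sign +1)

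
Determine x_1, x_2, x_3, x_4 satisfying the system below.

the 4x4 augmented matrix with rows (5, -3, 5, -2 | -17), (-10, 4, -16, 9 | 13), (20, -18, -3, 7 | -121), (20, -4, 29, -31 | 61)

(-1, 4, -2, -5)

Forward elimination on [A|b]:
R2 <- R2 - (-2)*R1:  [   0   -2   -6    5  -21 ]
R3 <- R3 - (4)*R1:  [   0   -6  -23   15  -53 ]
R4 <- R4 - (4)*R1:  [   0    8    9  -23  129 ]
R3 <- R3 - (3)*R2:  [  0   0  -5   0  10 ]
R4 <- R4 - (-4)*R2:  [   0    0  -15   -3   45 ]
R4 <- R4 - (3)*R3:  [  0   0   0  -3  15 ]
Row echelon form:
[ 5  -3   5  -2  |  -17 ]
[ 0  -2  -6   5  |  -21 ]
[ 0   0  -5   0  |   10 ]
[ 0   0   0  -3  |   15 ]
Back-substitution:
x_4 = (15) / -3 = -5
x_3 = (10) / -5 = -2
x_2 = (-21 - (-6)*(-2) - (5)*(-5)) / -2 = 4
x_1 = (-17 - (-3)*(4) - (5)*(-2) - (-2)*(-5)) / 5 = -1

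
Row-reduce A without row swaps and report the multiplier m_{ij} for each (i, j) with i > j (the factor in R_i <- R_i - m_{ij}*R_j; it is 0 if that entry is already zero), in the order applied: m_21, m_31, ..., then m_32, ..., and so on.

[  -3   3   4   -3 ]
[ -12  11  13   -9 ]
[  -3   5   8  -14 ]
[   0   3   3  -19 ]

multipliers: 4, 1, 0, -2, -3, 3

Forward elimination:
R2 <- R2 - (4)*R1:  [  0  -1  -3   3 ]
R3 <- R3 - (1)*R1:  [   0    2    4  -11 ]
R4: entry in column 1 is already 0 -> m_{41} = 0 (no row operation needed)
R3 <- R3 - (-2)*R2:  [  0   0  -2  -5 ]
R4 <- R4 - (-3)*R2:  [   0    0   -6  -10 ]
R4 <- R4 - (3)*R3:  [ 0  0  0  5 ]
Multipliers (in order of application): m_{21} = 4, m_{31} = 1, m_{41} = 0, m_{32} = -2, m_{42} = -3, m_{43} = 3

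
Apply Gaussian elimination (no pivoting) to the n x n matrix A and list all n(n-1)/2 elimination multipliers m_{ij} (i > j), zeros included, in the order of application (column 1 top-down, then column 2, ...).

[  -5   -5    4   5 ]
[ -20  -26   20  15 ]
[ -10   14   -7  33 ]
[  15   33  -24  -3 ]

multipliers: 4, 2, -3, -4, -3, 0

Forward elimination:
R2 <- R2 - (4)*R1:  [  0  -6   4  -5 ]
R3 <- R3 - (2)*R1:  [   0   24  -15   23 ]
R4 <- R4 - (-3)*R1:  [   0   18  -12   12 ]
R3 <- R3 - (-4)*R2:  [ 0  0  1  3 ]
R4 <- R4 - (-3)*R2:  [  0   0   0  -3 ]
R4: entry in column 3 is already 0 -> m_{43} = 0 (no row operation needed)
Multipliers (in order of application): m_{21} = 4, m_{31} = 2, m_{41} = -3, m_{32} = -4, m_{42} = -3, m_{43} = 0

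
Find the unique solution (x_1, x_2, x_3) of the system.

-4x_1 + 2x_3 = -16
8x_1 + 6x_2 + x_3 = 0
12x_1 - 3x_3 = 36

Forward elimination on [A|b]:
R2 <- R2 - (-2)*R1:  [   0    6    5  -32 ]
R3 <- R3 - (-3)*R1:  [   0    0    3  -12 ]
Row echelon form:
[ -4  0  2  |  -16 ]
[  0  6  5  |  -32 ]
[  0  0  3  |  -12 ]
Back-substitution:
x_3 = (-12) / 3 = -4
x_2 = (-32 - (5)*(-4)) / 6 = -2
x_1 = (-16 - (2)*(-4)) / -4 = 2

(2, -2, -4)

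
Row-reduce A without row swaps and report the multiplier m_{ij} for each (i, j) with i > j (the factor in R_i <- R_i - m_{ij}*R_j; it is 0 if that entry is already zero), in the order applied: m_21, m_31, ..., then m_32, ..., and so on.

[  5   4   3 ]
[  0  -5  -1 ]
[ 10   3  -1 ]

Forward elimination:
R2: entry in column 1 is already 0 -> m_{21} = 0 (no row operation needed)
R3 <- R3 - (2)*R1:  [  0  -5  -7 ]
R3 <- R3 - (1)*R2:  [  0   0  -6 ]
Multipliers (in order of application): m_{21} = 0, m_{31} = 2, m_{32} = 1

multipliers: 0, 2, 1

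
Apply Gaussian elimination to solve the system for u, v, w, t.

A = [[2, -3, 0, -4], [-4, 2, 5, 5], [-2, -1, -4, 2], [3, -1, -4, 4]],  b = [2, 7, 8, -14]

Forward elimination on [A|b]:
R2 <- R2 - (-2)*R1:  [  0  -4   5  -3  11 ]
R3 <- R3 - (-1)*R1:  [  0  -4  -4  -2  10 ]
R4 <- R4 - (3/2)*R1:  [   0  7/2   -4   10  -17 ]
R3 <- R3 - (1)*R2:  [  0   0  -9   1  -1 ]
R4 <- R4 - (-7/8)*R2:  [     0      0    3/8   59/8  -59/8 ]
R4 <- R4 - (-1/24)*R3:  [      0       0       0   89/12  -89/12 ]
Row echelon form:
[ 2  -3   0     -4  |       2 ]
[ 0  -4   5     -3  |      11 ]
[ 0   0  -9      1  |      -1 ]
[ 0   0   0  89/12  |  -89/12 ]
Back-substitution:
t = (-89/12) / (89/12) = -1
w = (-1 - (1)*(-1)) / -9 = 0
v = (11 - (5)*(0) - (-3)*(-1)) / -4 = -2
u = (2 - (-3)*(-2) - (-4)*(-1)) / 2 = -4

(-4, -2, 0, -1)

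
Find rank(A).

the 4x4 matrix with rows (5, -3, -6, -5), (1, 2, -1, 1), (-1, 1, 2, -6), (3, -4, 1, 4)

Row reduction:
R2 <- R2 - (1/5)*R1:  [    0  13/5   1/5     2 ]
R3 <- R3 - (-1/5)*R1:  [   0  2/5  4/5   -7 ]
R4 <- R4 - (3/5)*R1:  [     0  -11/5   23/5      7 ]
R3 <- R3 - (2/13)*R2:  [      0       0   10/13  -95/13 ]
R4 <- R4 - (-11/13)*R2:  [      0       0   62/13  113/13 ]
R4 <- R4 - (31/5)*R3:  [  0   0   0  54 ]
Row echelon form:
[ 5    -3     -6      -5 ]
[ 0  13/5    1/5       2 ]
[ 0     0  10/13  -95/13 ]
[ 0     0      0      54 ]
Nonzero rows / pivot columns: 4

rank(A) = 4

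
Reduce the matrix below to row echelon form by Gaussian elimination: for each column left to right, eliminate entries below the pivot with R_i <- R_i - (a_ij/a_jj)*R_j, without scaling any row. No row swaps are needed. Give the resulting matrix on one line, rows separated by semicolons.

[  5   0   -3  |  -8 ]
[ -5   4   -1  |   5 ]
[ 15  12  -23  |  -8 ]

REF = [5 0 -3 -8; 0 4 -4 -3; 0 0 -2 25]

Forward elimination:
R2 <- R2 - (-1)*R1:  [  0   4  -4  -3 ]
R3 <- R3 - (3)*R1:  [   0   12  -14   16 ]
R3 <- R3 - (3)*R2:  [  0   0  -2  25 ]
Row echelon form:
[ 5  0  -3  |  -8 ]
[ 0  4  -4  |  -3 ]
[ 0  0  -2  |  25 ]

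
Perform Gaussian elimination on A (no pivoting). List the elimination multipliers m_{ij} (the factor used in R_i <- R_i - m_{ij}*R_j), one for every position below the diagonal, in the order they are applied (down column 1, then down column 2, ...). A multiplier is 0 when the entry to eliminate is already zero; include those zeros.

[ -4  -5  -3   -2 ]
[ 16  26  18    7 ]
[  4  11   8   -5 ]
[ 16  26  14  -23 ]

multipliers: -4, -1, -4, 1, 1, 4

Forward elimination:
R2 <- R2 - (-4)*R1:  [  0   6   6  -1 ]
R3 <- R3 - (-1)*R1:  [  0   6   5  -7 ]
R4 <- R4 - (-4)*R1:  [   0    6    2  -31 ]
R3 <- R3 - (1)*R2:  [  0   0  -1  -6 ]
R4 <- R4 - (1)*R2:  [   0    0   -4  -30 ]
R4 <- R4 - (4)*R3:  [  0   0   0  -6 ]
Multipliers (in order of application): m_{21} = -4, m_{31} = -1, m_{41} = -4, m_{32} = 1, m_{42} = 1, m_{43} = 4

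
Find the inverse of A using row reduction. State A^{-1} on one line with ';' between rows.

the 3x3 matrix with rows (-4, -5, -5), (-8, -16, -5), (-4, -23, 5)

Gauss-Jordan on [A | I]:
R1 <- (1/-4)*R1:  [    1   5/4   5/4  |  -1/4     0     0 ]
R2 <- R2 - (-8)*R1:  [  0  -6   5  |  -2   1   0 ]
R3 <- R3 - (-4)*R1:  [   0  -18   10  |   -1    0    1 ]
R2 <- (1/-6)*R2:  [    0     1  -5/6  |   1/3  -1/6     0 ]
R1 <- R1 - (5/4)*R2:  [     1      0  55/24  |   -2/3   5/24      0 ]
R3 <- R3 - (-18)*R2:  [  0   0  -5  |   5  -3   1 ]
R3 <- (1/-5)*R3:  [    0     0     1  |    -1   3/5  -1/5 ]
R1 <- R1 - (55/24)*R3:  [     1      0      0  |   13/8   -7/6  11/24 ]
R2 <- R2 - (-5/6)*R3:  [    0     1     0  |  -1/2   1/3  -1/6 ]
Right block of [I | A^{-1}] is the inverse:
[ 13/8  -7/6  11/24 ]
[ -1/2   1/3   -1/6 ]
[   -1   3/5   -1/5 ]

inverse = [13/8 -7/6 11/24; -1/2 1/3 -1/6; -1 3/5 -1/5]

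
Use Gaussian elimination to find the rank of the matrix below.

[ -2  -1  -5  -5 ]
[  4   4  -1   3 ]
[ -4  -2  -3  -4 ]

Row reduction:
R2 <- R2 - (-2)*R1:  [   0    2  -11   -7 ]
R3 <- R3 - (2)*R1:  [ 0  0  7  6 ]
Row echelon form:
[ -2  -1   -5  -5 ]
[  0   2  -11  -7 ]
[  0   0    7   6 ]
Nonzero rows / pivot columns: 3

rank(A) = 3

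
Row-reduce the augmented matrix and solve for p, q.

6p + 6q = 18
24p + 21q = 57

(-2, 5)

Forward elimination on [A|b]:
R2 <- R2 - (4)*R1:  [   0   -3  -15 ]
Row echelon form:
[ 6   6  |   18 ]
[ 0  -3  |  -15 ]
Back-substitution:
q = (-15) / -3 = 5
p = (18 - (6)*(5)) / 6 = -2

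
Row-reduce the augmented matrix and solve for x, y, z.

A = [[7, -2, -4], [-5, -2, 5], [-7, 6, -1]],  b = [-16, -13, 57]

(-4, 4, -5)

Forward elimination on [A|b]:
R2 <- R2 - (-5/7)*R1:  [      0   -24/7    15/7  -171/7 ]
R3 <- R3 - (-1)*R1:  [  0   4  -5  41 ]
R3 <- R3 - (-7/6)*R2:  [    0     0  -5/2  25/2 ]
Row echelon form:
[ 7     -2    -4  |     -16 ]
[ 0  -24/7  15/7  |  -171/7 ]
[ 0      0  -5/2  |    25/2 ]
Back-substitution:
z = (25/2) / (-5/2) = -5
y = (-171/7 - (15/7)*(-5)) / (-24/7) = 4
x = (-16 - (-2)*(4) - (-4)*(-5)) / 7 = -4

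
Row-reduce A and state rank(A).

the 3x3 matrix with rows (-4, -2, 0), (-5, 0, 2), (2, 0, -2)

Row reduction:
R2 <- R2 - (5/4)*R1:  [   0  5/2    2 ]
R3 <- R3 - (-1/2)*R1:  [  0  -1  -2 ]
R3 <- R3 - (-2/5)*R2:  [    0     0  -6/5 ]
Row echelon form:
[ -4   -2     0 ]
[  0  5/2     2 ]
[  0    0  -6/5 ]
Nonzero rows / pivot columns: 3

rank(A) = 3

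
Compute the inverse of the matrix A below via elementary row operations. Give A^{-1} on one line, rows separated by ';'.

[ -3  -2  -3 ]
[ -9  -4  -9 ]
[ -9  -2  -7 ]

Gauss-Jordan on [A | I]:
R1 <- (1/-3)*R1:  [    1   2/3     1  |  -1/3     0     0 ]
R2 <- R2 - (-9)*R1:  [  0   2   0  |  -3   1   0 ]
R3 <- R3 - (-9)*R1:  [  0   4   2  |  -3   0   1 ]
R2 <- (1/2)*R2:  [    0     1     0  |  -3/2   1/2     0 ]
R1 <- R1 - (2/3)*R2:  [    1     0     1  |   2/3  -1/3     0 ]
R3 <- R3 - (4)*R2:  [  0   0   2  |   3  -2   1 ]
R3 <- (1/2)*R3:  [   0    0    1  |  3/2   -1  1/2 ]
R1 <- R1 - (1)*R3:  [    1     0     0  |  -5/6   2/3  -1/2 ]
Right block of [I | A^{-1}] is the inverse:
[ -5/6  2/3  -1/2 ]
[ -3/2  1/2     0 ]
[  3/2   -1   1/2 ]

inverse = [-5/6 2/3 -1/2; -3/2 1/2 0; 3/2 -1 1/2]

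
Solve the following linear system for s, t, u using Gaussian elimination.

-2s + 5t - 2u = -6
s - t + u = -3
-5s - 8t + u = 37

(-2, -4, -5)

Forward elimination on [A|b]:
R2 <- R2 - (-1/2)*R1:  [   0  3/2    0   -6 ]
R3 <- R3 - (5/2)*R1:  [     0  -41/2      6     52 ]
R3 <- R3 - (-41/3)*R2:  [   0    0    6  -30 ]
Row echelon form:
[ -2    5  -2  |   -6 ]
[  0  3/2   0  |   -6 ]
[  0    0   6  |  -30 ]
Back-substitution:
u = (-30) / 6 = -5
t = (-6) / (3/2) = -4
s = (-6 - (5)*(-4) - (-2)*(-5)) / -2 = -2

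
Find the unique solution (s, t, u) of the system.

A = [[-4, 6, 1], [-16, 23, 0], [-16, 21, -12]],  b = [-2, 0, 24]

(0, 0, -2)

Forward elimination on [A|b]:
R2 <- R2 - (4)*R1:  [  0  -1  -4   8 ]
R3 <- R3 - (4)*R1:  [   0   -3  -16   32 ]
R3 <- R3 - (3)*R2:  [  0   0  -4   8 ]
Row echelon form:
[ -4   6   1  |  -2 ]
[  0  -1  -4  |   8 ]
[  0   0  -4  |   8 ]
Back-substitution:
u = (8) / -4 = -2
t = (8 - (-4)*(-2)) / -1 = 0
s = (-2 - (6)*(0) - (1)*(-2)) / -4 = 0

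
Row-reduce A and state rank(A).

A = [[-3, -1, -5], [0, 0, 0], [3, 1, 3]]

Row reduction:
R3 <- R3 - (-1)*R1:  [  0   0  -2 ]
R2 <-> R3   (pivot in column 3 was zero)
[ -3  -1  -5 ]
[  0   0  -2 ]
[  0   0   0 ]
Row echelon form:
[ -3  -1  -5 ]
[  0   0  -2 ]
[  0   0   0 ]
Nonzero rows / pivot columns: 2

rank(A) = 2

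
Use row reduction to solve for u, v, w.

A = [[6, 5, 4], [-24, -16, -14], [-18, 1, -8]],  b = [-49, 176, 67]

Forward elimination on [A|b]:
R2 <- R2 - (-4)*R1:  [   0    4    2  -20 ]
R3 <- R3 - (-3)*R1:  [   0   16    4  -80 ]
R3 <- R3 - (4)*R2:  [  0   0  -4   0 ]
Row echelon form:
[ 6  5   4  |  -49 ]
[ 0  4   2  |  -20 ]
[ 0  0  -4  |    0 ]
Back-substitution:
w = (0) / -4 = 0
v = (-20 - (2)*(0)) / 4 = -5
u = (-49 - (5)*(-5) - (4)*(0)) / 6 = -4

(-4, -5, 0)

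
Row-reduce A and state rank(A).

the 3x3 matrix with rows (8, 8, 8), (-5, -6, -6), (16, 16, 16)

rank(A) = 2

Row reduction:
R2 <- R2 - (-5/8)*R1:  [  0  -1  -1 ]
R3 <- R3 - (2)*R1:  [ 0  0  0 ]
Row echelon form:
[ 8   8   8 ]
[ 0  -1  -1 ]
[ 0   0   0 ]
Nonzero rows / pivot columns: 2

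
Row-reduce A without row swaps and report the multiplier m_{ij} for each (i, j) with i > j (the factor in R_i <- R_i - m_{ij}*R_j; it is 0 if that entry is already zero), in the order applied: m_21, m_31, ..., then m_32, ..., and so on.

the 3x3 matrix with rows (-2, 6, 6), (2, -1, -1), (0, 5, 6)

multipliers: -1, 0, 1

Forward elimination:
R2 <- R2 - (-1)*R1:  [ 0  5  5 ]
R3: entry in column 1 is already 0 -> m_{31} = 0 (no row operation needed)
R3 <- R3 - (1)*R2:  [ 0  0  1 ]
Multipliers (in order of application): m_{21} = -1, m_{31} = 0, m_{32} = 1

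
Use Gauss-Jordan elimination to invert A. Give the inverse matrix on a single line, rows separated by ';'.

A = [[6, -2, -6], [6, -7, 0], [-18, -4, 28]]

inverse = [-49/15 4/3 -7/10; -14/5 1 -3/5; -5/2 1 -1/2]

Gauss-Jordan on [A | I]:
R1 <- (1/6)*R1:  [    1  -1/3    -1  |   1/6     0     0 ]
R2 <- R2 - (6)*R1:  [  0  -5   6  |  -1   1   0 ]
R3 <- R3 - (-18)*R1:  [   0  -10   10  |    3    0    1 ]
R2 <- (1/-5)*R2:  [    0     1  -6/5  |   1/5  -1/5     0 ]
R1 <- R1 - (-1/3)*R2:  [     1      0   -7/5  |   7/30  -1/15      0 ]
R3 <- R3 - (-10)*R2:  [  0   0  -2  |   5  -2   1 ]
R3 <- (1/-2)*R3:  [    0     0     1  |  -5/2     1  -1/2 ]
R1 <- R1 - (-7/5)*R3:  [      1       0       0  |  -49/15     4/3   -7/10 ]
R2 <- R2 - (-6/5)*R3:  [     0      1      0  |  -14/5      1   -3/5 ]
Right block of [I | A^{-1}] is the inverse:
[ -49/15  4/3  -7/10 ]
[  -14/5    1   -3/5 ]
[   -5/2    1   -1/2 ]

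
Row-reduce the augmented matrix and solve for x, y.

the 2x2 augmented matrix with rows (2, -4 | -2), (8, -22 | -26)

(5, 3)

Forward elimination on [A|b]:
R2 <- R2 - (4)*R1:  [   0   -6  -18 ]
Row echelon form:
[ 2  -4  |   -2 ]
[ 0  -6  |  -18 ]
Back-substitution:
y = (-18) / -6 = 3
x = (-2 - (-4)*(3)) / 2 = 5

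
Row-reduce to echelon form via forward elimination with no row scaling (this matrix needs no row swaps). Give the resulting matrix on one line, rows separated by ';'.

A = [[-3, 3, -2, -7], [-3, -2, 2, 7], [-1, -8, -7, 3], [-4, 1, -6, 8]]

REF = [-3 3 -2 -7; 0 -5 4 14; 0 0 -203/15 -298/15; 0 0 0 3522/203]

Forward elimination:
R2 <- R2 - (1)*R1:  [  0  -5   4  14 ]
R3 <- R3 - (1/3)*R1:  [     0     -9  -19/3   16/3 ]
R4 <- R4 - (4/3)*R1:  [     0     -3  -10/3   52/3 ]
R3 <- R3 - (9/5)*R2:  [       0        0  -203/15  -298/15 ]
R4 <- R4 - (3/5)*R2:  [      0       0  -86/15  134/15 ]
R4 <- R4 - (86/203)*R3:  [        0         0         0  3522/203 ]
Row echelon form:
[ -3   3       -2        -7 ]
[  0  -5        4        14 ]
[  0   0  -203/15   -298/15 ]
[  0   0        0  3522/203 ]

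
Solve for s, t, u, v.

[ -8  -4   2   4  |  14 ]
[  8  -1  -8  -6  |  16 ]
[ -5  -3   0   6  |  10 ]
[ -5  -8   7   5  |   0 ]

(-2, -2, -3, -1)

Forward elimination on [A|b]:
R2 <- R2 - (-1)*R1:  [  0  -5  -6  -2  30 ]
R3 <- R3 - (5/8)*R1:  [    0  -1/2  -5/4   7/2   5/4 ]
R4 <- R4 - (5/8)*R1:  [     0  -11/2   23/4    5/2  -35/4 ]
R3 <- R3 - (1/10)*R2:  [      0       0  -13/20   37/10    -7/4 ]
R4 <- R4 - (11/10)*R2:  [      0       0  247/20   47/10  -167/4 ]
R4 <- R4 - (-19)*R3:  [   0    0    0   75  -75 ]
Row echelon form:
[ -8  -4       2      4  |    14 ]
[  0  -5      -6     -2  |    30 ]
[  0   0  -13/20  37/10  |  -7/4 ]
[  0   0       0     75  |   -75 ]
Back-substitution:
v = (-75) / 75 = -1
u = (-7/4 - (37/10)*(-1)) / (-13/20) = -3
t = (30 - (-6)*(-3) - (-2)*(-1)) / -5 = -2
s = (14 - (-4)*(-2) - (2)*(-3) - (4)*(-1)) / -8 = -2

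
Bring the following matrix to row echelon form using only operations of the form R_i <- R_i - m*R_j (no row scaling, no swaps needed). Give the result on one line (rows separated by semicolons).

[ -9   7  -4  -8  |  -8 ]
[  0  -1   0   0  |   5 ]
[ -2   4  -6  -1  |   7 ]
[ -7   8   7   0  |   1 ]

REF = [-9 7 -4 -8 -8; 0 -1 0 0 5; 0 0 -46/9 7/9 21; 0 0 0 357/46 2831/46]

Forward elimination:
R3 <- R3 - (2/9)*R1:  [     0   22/9  -46/9    7/9   79/9 ]
R4 <- R4 - (7/9)*R1:  [    0  23/9  91/9  56/9  65/9 ]
R3 <- R3 - (-22/9)*R2:  [     0      0  -46/9    7/9     21 ]
R4 <- R4 - (-23/9)*R2:  [    0     0  91/9  56/9    20 ]
R4 <- R4 - (-91/46)*R3:  [       0        0        0   357/46  2831/46 ]
Row echelon form:
[ -9   7     -4      -8  |       -8 ]
[  0  -1      0       0  |        5 ]
[  0   0  -46/9     7/9  |       21 ]
[  0   0      0  357/46  |  2831/46 ]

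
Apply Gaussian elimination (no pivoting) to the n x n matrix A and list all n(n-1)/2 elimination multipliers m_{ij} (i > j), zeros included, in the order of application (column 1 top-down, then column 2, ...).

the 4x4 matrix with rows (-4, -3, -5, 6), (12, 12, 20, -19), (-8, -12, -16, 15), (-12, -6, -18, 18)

Forward elimination:
R2 <- R2 - (-3)*R1:  [  0   3   5  -1 ]
R3 <- R3 - (2)*R1:  [  0  -6  -6   3 ]
R4 <- R4 - (3)*R1:  [  0   3  -3   0 ]
R3 <- R3 - (-2)*R2:  [ 0  0  4  1 ]
R4 <- R4 - (1)*R2:  [  0   0  -8   1 ]
R4 <- R4 - (-2)*R3:  [ 0  0  0  3 ]
Multipliers (in order of application): m_{21} = -3, m_{31} = 2, m_{41} = 3, m_{32} = -2, m_{42} = 1, m_{43} = -2

multipliers: -3, 2, 3, -2, 1, -2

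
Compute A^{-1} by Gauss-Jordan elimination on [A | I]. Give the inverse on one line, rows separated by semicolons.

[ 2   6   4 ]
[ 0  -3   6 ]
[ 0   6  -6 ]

inverse = [1/2 -5/3 -4/3; 0 1/3 1/3; 0 1/3 1/6]

Gauss-Jordan on [A | I]:
R1 <- (1/2)*R1:  [   1    3    2  |  1/2    0    0 ]
R2 <- (1/-3)*R2:  [    0     1    -2  |     0  -1/3     0 ]
R1 <- R1 - (3)*R2:  [   1    0    8  |  1/2    1    0 ]
R3 <- R3 - (6)*R2:  [ 0  0  6  |  0  2  1 ]
R3 <- (1/6)*R3:  [   0    0    1  |    0  1/3  1/6 ]
R1 <- R1 - (8)*R3:  [    1     0     0  |   1/2  -5/3  -4/3 ]
R2 <- R2 - (-2)*R3:  [   0    1    0  |    0  1/3  1/3 ]
Right block of [I | A^{-1}] is the inverse:
[ 1/2  -5/3  -4/3 ]
[   0   1/3   1/3 ]
[   0   1/3   1/6 ]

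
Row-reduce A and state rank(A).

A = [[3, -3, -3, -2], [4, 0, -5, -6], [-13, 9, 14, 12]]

Row reduction:
R2 <- R2 - (4/3)*R1:  [     0      4     -1  -10/3 ]
R3 <- R3 - (-13/3)*R1:  [    0    -4     1  10/3 ]
R3 <- R3 - (-1)*R2:  [ 0  0  0  0 ]
Row echelon form:
[ 3  -3  -3     -2 ]
[ 0   4  -1  -10/3 ]
[ 0   0   0      0 ]
Nonzero rows / pivot columns: 2

rank(A) = 2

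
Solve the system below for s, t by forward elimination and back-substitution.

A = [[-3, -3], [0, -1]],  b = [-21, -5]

Forward elimination on [A|b]:
Row echelon form:
[ -3  -3  |  -21 ]
[  0  -1  |   -5 ]
Back-substitution:
t = (-5) / -1 = 5
s = (-21 - (-3)*(5)) / -3 = 2

(2, 5)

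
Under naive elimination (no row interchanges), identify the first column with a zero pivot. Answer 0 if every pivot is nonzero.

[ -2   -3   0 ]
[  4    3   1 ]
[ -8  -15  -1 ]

Naive forward elimination:
R2 <- R2 - (-2)*R1:  [  0  -3   1 ]
R3 <- R3 - (4)*R1:  [  0  -3  -1 ]
R3 <- R3 - (1)*R2:  [  0   0  -2 ]
All pivots nonzero; naive elimination completes without hitting a zero pivot.

first zero-pivot column = 0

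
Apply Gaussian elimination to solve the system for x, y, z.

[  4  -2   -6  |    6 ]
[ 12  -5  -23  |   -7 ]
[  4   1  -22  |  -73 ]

(5, -5, 4)

Forward elimination on [A|b]:
R2 <- R2 - (3)*R1:  [   0    1   -5  -25 ]
R3 <- R3 - (1)*R1:  [   0    3  -16  -79 ]
R3 <- R3 - (3)*R2:  [  0   0  -1  -4 ]
Row echelon form:
[ 4  -2  -6  |    6 ]
[ 0   1  -5  |  -25 ]
[ 0   0  -1  |   -4 ]
Back-substitution:
z = (-4) / -1 = 4
y = (-25 - (-5)*(4)) / 1 = -5
x = (6 - (-2)*(-5) - (-6)*(4)) / 4 = 5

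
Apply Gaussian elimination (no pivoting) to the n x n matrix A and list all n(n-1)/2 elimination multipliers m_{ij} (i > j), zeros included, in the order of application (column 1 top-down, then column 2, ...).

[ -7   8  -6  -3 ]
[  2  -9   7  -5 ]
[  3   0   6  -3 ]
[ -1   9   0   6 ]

Forward elimination:
R2 <- R2 - (-2/7)*R1:  [     0  -47/7   37/7  -41/7 ]
R3 <- R3 - (-3/7)*R1:  [     0   24/7   24/7  -30/7 ]
R4 <- R4 - (1/7)*R1:  [    0  55/7   6/7  45/7 ]
R3 <- R3 - (-24/47)*R2:  [       0        0   288/47  -342/47 ]
R4 <- R4 - (-55/47)*R2:  [      0       0  331/47  -20/47 ]
R4 <- R4 - (331/288)*R3:  [      0       0       0  127/16 ]
Multipliers (in order of application): m_{21} = -2/7, m_{31} = -3/7, m_{41} = 1/7, m_{32} = -24/47, m_{42} = -55/47, m_{43} = 331/288

multipliers: -2/7, -3/7, 1/7, -24/47, -55/47, 331/288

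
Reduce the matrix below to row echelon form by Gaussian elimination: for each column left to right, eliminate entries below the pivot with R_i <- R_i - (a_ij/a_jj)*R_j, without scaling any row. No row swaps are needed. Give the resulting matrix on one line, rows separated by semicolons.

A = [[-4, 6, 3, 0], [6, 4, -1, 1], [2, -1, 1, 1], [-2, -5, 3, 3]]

REF = [-4 6 3 0; 0 13 7/2 1; 0 0 51/26 11/13; 0 0 0 104/51]

Forward elimination:
R2 <- R2 - (-3/2)*R1:  [   0   13  7/2    1 ]
R3 <- R3 - (-1/2)*R1:  [   0    2  5/2    1 ]
R4 <- R4 - (1/2)*R1:  [   0   -8  3/2    3 ]
R3 <- R3 - (2/13)*R2:  [     0      0  51/26  11/13 ]
R4 <- R4 - (-8/13)*R2:  [     0      0  95/26  47/13 ]
R4 <- R4 - (95/51)*R3:  [      0       0       0  104/51 ]
Row echelon form:
[ -4   6      3       0 ]
[  0  13    7/2       1 ]
[  0   0  51/26   11/13 ]
[  0   0      0  104/51 ]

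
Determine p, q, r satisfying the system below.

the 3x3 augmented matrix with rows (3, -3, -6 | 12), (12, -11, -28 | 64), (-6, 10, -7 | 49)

Forward elimination on [A|b]:
R2 <- R2 - (4)*R1:  [  0   1  -4  16 ]
R3 <- R3 - (-2)*R1:  [   0    4  -19   73 ]
R3 <- R3 - (4)*R2:  [  0   0  -3   9 ]
Row echelon form:
[ 3  -3  -6  |  12 ]
[ 0   1  -4  |  16 ]
[ 0   0  -3  |   9 ]
Back-substitution:
r = (9) / -3 = -3
q = (16 - (-4)*(-3)) / 1 = 4
p = (12 - (-3)*(4) - (-6)*(-3)) / 3 = 2

(2, 4, -3)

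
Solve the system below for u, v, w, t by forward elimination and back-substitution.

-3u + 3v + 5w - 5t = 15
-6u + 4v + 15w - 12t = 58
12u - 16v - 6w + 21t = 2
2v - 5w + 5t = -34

Forward elimination on [A|b]:
R2 <- R2 - (2)*R1:  [  0  -2   5  -2  28 ]
R3 <- R3 - (-4)*R1:  [  0  -4  14   1  62 ]
R3 <- R3 - (2)*R2:  [ 0  0  4  5  6 ]
R4 <- R4 - (-1)*R2:  [  0   0   0   3  -6 ]
Row echelon form:
[ -3   3  5  -5  |  15 ]
[  0  -2  5  -2  |  28 ]
[  0   0  4   5  |   6 ]
[  0   0  0   3  |  -6 ]
Back-substitution:
t = (-6) / 3 = -2
w = (6 - (5)*(-2)) / 4 = 4
v = (28 - (5)*(4) - (-2)*(-2)) / -2 = -2
u = (15 - (3)*(-2) - (5)*(4) - (-5)*(-2)) / -3 = 3

(3, -2, 4, -2)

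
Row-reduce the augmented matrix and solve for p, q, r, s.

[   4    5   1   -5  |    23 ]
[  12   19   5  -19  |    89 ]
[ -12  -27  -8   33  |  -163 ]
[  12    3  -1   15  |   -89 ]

(-2, 2, -4, -5)

Forward elimination on [A|b]:
R2 <- R2 - (3)*R1:  [  0   4   2  -4  20 ]
R3 <- R3 - (-3)*R1:  [   0  -12   -5   18  -94 ]
R4 <- R4 - (3)*R1:  [    0   -12    -4    30  -158 ]
R3 <- R3 - (-3)*R2:  [   0    0    1    6  -34 ]
R4 <- R4 - (-3)*R2:  [   0    0    2   18  -98 ]
R4 <- R4 - (2)*R3:  [   0    0    0    6  -30 ]
Row echelon form:
[ 4  5  1  -5  |   23 ]
[ 0  4  2  -4  |   20 ]
[ 0  0  1   6  |  -34 ]
[ 0  0  0   6  |  -30 ]
Back-substitution:
s = (-30) / 6 = -5
r = (-34 - (6)*(-5)) / 1 = -4
q = (20 - (2)*(-4) - (-4)*(-5)) / 4 = 2
p = (23 - (5)*(2) - (1)*(-4) - (-5)*(-5)) / 4 = -2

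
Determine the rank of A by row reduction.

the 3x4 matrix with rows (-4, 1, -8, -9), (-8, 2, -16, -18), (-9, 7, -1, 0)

rank(A) = 2

Row reduction:
R2 <- R2 - (2)*R1:  [ 0  0  0  0 ]
R3 <- R3 - (9/4)*R1:  [    0  19/4    17  81/4 ]
R2 <-> R3   (pivot in column 2 was zero)
[ -4     1  -8    -9 ]
[  0  19/4  17  81/4 ]
[  0     0   0     0 ]
Row echelon form:
[ -4     1  -8    -9 ]
[  0  19/4  17  81/4 ]
[  0     0   0     0 ]
Nonzero rows / pivot columns: 2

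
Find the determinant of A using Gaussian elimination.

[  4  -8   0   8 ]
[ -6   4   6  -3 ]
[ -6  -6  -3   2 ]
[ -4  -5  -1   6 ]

Forward elimination:
R2 <- R2 - (-3/2)*R1:  [  0  -8   6   9 ]
R3 <- R3 - (-3/2)*R1:  [   0  -18   -3   14 ]
R4 <- R4 - (-1)*R1:  [   0  -13   -1   14 ]
R3 <- R3 - (9/4)*R2:  [     0      0  -33/2  -25/4 ]
R4 <- R4 - (13/8)*R2:  [     0      0  -43/4   -5/8 ]
R4 <- R4 - (43/66)*R3:  [       0        0        0  455/132 ]
Upper-triangular form:
[ 4  -8      0        8 ]
[ 0  -8      6        9 ]
[ 0   0  -33/2    -25/4 ]
[ 0   0      0  455/132 ]
det(A) = (-1)^0 * (4) * (-8) * (-33/2) * (455/132) = 1820  (0 row swaps -> sign +1)

det(A) = 1820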